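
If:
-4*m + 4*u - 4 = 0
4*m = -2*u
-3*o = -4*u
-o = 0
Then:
No Solution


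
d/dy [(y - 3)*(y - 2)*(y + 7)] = 3*y^2 + 4*y - 29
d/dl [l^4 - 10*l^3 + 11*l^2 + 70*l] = 4*l^3 - 30*l^2 + 22*l + 70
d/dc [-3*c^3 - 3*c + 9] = -9*c^2 - 3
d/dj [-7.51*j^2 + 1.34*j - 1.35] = 1.34 - 15.02*j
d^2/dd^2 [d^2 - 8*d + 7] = 2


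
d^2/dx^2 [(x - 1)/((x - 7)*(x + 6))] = 2*(x^3 - 3*x^2 + 129*x - 85)/(x^6 - 3*x^5 - 123*x^4 + 251*x^3 + 5166*x^2 - 5292*x - 74088)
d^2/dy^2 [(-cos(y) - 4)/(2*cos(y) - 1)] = 9*(cos(y) + cos(2*y) - 3)/(2*cos(y) - 1)^3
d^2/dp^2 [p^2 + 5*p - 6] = 2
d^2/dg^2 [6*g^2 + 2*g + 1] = 12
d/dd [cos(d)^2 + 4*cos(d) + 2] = -2*(cos(d) + 2)*sin(d)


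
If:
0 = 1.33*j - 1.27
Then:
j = 0.95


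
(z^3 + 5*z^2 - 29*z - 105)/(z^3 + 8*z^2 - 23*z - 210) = (z + 3)/(z + 6)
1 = 1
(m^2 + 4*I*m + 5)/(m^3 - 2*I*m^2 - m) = (m + 5*I)/(m*(m - I))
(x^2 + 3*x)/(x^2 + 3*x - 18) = x*(x + 3)/(x^2 + 3*x - 18)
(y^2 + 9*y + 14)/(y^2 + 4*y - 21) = (y + 2)/(y - 3)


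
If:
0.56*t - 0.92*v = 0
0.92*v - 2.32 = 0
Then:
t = 4.14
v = 2.52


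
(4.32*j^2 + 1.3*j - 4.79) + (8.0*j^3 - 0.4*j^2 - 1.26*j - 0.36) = 8.0*j^3 + 3.92*j^2 + 0.04*j - 5.15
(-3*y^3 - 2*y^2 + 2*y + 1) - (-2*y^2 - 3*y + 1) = -3*y^3 + 5*y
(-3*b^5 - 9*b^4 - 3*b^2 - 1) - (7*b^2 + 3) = -3*b^5 - 9*b^4 - 10*b^2 - 4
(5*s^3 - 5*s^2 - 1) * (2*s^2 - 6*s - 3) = 10*s^5 - 40*s^4 + 15*s^3 + 13*s^2 + 6*s + 3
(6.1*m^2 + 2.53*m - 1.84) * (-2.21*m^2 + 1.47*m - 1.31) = -13.481*m^4 + 3.3757*m^3 - 0.205500000000001*m^2 - 6.0191*m + 2.4104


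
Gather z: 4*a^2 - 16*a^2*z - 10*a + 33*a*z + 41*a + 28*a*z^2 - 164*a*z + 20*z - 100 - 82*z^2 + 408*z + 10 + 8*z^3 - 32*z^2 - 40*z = 4*a^2 + 31*a + 8*z^3 + z^2*(28*a - 114) + z*(-16*a^2 - 131*a + 388) - 90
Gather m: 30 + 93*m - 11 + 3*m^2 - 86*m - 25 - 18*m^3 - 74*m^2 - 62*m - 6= -18*m^3 - 71*m^2 - 55*m - 12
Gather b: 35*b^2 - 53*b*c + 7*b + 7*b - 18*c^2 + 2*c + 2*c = 35*b^2 + b*(14 - 53*c) - 18*c^2 + 4*c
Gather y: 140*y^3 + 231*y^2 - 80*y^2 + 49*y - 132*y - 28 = 140*y^3 + 151*y^2 - 83*y - 28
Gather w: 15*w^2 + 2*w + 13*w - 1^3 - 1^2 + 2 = 15*w^2 + 15*w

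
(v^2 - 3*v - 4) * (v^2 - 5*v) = v^4 - 8*v^3 + 11*v^2 + 20*v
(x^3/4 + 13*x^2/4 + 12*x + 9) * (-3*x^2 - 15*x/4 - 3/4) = -3*x^5/4 - 171*x^4/16 - 387*x^3/8 - 1191*x^2/16 - 171*x/4 - 27/4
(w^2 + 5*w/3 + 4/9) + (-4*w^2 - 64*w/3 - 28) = -3*w^2 - 59*w/3 - 248/9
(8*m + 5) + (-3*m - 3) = 5*m + 2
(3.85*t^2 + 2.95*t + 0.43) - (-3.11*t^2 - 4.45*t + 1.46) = 6.96*t^2 + 7.4*t - 1.03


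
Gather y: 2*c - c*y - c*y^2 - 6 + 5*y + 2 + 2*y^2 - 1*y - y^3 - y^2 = 2*c - y^3 + y^2*(1 - c) + y*(4 - c) - 4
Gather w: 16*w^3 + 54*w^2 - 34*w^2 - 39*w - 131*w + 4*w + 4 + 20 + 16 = 16*w^3 + 20*w^2 - 166*w + 40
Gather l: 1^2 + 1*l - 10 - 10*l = -9*l - 9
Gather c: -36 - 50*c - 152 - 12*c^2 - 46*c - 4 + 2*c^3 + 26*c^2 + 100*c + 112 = 2*c^3 + 14*c^2 + 4*c - 80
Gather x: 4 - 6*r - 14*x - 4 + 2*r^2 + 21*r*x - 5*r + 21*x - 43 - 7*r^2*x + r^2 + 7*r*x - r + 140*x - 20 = 3*r^2 - 12*r + x*(-7*r^2 + 28*r + 147) - 63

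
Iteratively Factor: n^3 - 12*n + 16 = (n + 4)*(n^2 - 4*n + 4) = (n - 2)*(n + 4)*(n - 2)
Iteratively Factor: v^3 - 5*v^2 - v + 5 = (v + 1)*(v^2 - 6*v + 5) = (v - 5)*(v + 1)*(v - 1)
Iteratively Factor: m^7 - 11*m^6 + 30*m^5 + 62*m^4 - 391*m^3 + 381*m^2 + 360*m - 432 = (m - 3)*(m^6 - 8*m^5 + 6*m^4 + 80*m^3 - 151*m^2 - 72*m + 144) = (m - 3)^2*(m^5 - 5*m^4 - 9*m^3 + 53*m^2 + 8*m - 48) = (m - 3)^2*(m - 1)*(m^4 - 4*m^3 - 13*m^2 + 40*m + 48) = (m - 3)^2*(m - 1)*(m + 3)*(m^3 - 7*m^2 + 8*m + 16) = (m - 3)^2*(m - 1)*(m + 1)*(m + 3)*(m^2 - 8*m + 16) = (m - 4)*(m - 3)^2*(m - 1)*(m + 1)*(m + 3)*(m - 4)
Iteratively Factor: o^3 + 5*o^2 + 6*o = (o)*(o^2 + 5*o + 6) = o*(o + 3)*(o + 2)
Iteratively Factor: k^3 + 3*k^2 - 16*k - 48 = (k + 4)*(k^2 - k - 12) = (k + 3)*(k + 4)*(k - 4)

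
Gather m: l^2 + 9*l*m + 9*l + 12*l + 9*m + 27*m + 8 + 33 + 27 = l^2 + 21*l + m*(9*l + 36) + 68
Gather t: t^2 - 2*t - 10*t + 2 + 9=t^2 - 12*t + 11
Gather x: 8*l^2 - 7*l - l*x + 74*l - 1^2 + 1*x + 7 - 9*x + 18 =8*l^2 + 67*l + x*(-l - 8) + 24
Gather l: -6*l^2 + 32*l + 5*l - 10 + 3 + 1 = -6*l^2 + 37*l - 6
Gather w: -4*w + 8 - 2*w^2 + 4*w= 8 - 2*w^2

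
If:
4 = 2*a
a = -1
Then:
No Solution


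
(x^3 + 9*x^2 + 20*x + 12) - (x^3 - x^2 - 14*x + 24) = 10*x^2 + 34*x - 12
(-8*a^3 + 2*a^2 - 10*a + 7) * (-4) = 32*a^3 - 8*a^2 + 40*a - 28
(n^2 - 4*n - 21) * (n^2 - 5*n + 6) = n^4 - 9*n^3 + 5*n^2 + 81*n - 126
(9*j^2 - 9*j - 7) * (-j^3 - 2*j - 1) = -9*j^5 + 9*j^4 - 11*j^3 + 9*j^2 + 23*j + 7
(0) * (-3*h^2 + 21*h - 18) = 0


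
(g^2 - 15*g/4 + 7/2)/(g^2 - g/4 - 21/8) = 2*(g - 2)/(2*g + 3)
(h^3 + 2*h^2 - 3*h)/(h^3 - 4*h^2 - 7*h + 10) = h*(h + 3)/(h^2 - 3*h - 10)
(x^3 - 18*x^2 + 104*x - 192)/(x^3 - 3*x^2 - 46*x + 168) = (x - 8)/(x + 7)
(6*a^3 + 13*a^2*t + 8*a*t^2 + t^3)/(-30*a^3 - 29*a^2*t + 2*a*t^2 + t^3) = (a + t)/(-5*a + t)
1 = 1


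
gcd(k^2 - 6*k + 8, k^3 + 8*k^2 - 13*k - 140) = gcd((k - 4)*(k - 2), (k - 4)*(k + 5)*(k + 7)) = k - 4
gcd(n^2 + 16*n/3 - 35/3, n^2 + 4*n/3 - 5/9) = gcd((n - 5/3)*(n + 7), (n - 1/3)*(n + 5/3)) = 1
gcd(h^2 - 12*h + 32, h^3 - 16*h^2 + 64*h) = h - 8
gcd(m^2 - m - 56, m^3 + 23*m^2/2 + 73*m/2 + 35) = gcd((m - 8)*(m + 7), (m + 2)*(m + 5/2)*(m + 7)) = m + 7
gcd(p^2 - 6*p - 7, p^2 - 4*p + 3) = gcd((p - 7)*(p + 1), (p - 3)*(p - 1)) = 1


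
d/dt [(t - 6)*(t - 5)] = 2*t - 11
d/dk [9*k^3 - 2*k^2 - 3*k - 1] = 27*k^2 - 4*k - 3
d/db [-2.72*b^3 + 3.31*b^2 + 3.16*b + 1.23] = -8.16*b^2 + 6.62*b + 3.16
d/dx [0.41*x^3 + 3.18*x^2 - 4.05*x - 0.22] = 1.23*x^2 + 6.36*x - 4.05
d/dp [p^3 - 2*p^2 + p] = 3*p^2 - 4*p + 1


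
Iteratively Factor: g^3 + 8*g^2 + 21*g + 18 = (g + 3)*(g^2 + 5*g + 6) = (g + 3)^2*(g + 2)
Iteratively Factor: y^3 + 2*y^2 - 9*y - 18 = (y + 2)*(y^2 - 9) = (y + 2)*(y + 3)*(y - 3)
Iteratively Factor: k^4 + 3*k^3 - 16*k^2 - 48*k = (k)*(k^3 + 3*k^2 - 16*k - 48) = k*(k + 3)*(k^2 - 16) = k*(k - 4)*(k + 3)*(k + 4)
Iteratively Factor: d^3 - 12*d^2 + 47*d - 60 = (d - 4)*(d^2 - 8*d + 15) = (d - 4)*(d - 3)*(d - 5)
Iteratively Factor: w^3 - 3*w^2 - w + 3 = (w - 3)*(w^2 - 1) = (w - 3)*(w - 1)*(w + 1)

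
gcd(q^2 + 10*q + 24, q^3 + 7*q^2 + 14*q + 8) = q + 4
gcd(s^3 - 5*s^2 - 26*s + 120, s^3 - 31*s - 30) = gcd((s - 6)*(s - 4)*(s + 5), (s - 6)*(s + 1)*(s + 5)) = s^2 - s - 30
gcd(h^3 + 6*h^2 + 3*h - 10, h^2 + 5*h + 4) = 1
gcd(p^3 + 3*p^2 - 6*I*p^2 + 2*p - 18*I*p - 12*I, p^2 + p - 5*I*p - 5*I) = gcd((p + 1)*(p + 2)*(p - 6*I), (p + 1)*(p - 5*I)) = p + 1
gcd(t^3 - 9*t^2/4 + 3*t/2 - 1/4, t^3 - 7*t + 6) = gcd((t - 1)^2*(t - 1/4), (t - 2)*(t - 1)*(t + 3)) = t - 1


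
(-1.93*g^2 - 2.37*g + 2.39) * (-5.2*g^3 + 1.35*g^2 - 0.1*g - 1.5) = 10.036*g^5 + 9.7185*g^4 - 15.4345*g^3 + 6.3585*g^2 + 3.316*g - 3.585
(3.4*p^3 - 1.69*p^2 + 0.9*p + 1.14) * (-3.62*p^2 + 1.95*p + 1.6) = -12.308*p^5 + 12.7478*p^4 - 1.1135*p^3 - 5.0758*p^2 + 3.663*p + 1.824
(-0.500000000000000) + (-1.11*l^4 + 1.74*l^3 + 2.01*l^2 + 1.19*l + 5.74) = -1.11*l^4 + 1.74*l^3 + 2.01*l^2 + 1.19*l + 5.24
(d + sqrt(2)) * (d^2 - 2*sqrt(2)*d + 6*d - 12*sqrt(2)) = d^3 - sqrt(2)*d^2 + 6*d^2 - 6*sqrt(2)*d - 4*d - 24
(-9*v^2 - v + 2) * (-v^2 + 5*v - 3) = 9*v^4 - 44*v^3 + 20*v^2 + 13*v - 6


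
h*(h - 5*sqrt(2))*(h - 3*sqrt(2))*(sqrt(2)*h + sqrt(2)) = sqrt(2)*h^4 - 16*h^3 + sqrt(2)*h^3 - 16*h^2 + 30*sqrt(2)*h^2 + 30*sqrt(2)*h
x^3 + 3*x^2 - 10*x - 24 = (x - 3)*(x + 2)*(x + 4)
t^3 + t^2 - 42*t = t*(t - 6)*(t + 7)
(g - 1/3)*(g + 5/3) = g^2 + 4*g/3 - 5/9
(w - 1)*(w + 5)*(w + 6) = w^3 + 10*w^2 + 19*w - 30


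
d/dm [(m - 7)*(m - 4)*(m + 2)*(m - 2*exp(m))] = -2*m^3*exp(m) + 4*m^3 + 12*m^2*exp(m) - 27*m^2 + 24*m*exp(m) + 12*m - 124*exp(m) + 56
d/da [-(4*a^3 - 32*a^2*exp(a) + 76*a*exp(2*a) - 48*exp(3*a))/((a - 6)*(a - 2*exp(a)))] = 4*((a - 6)*(a - 2*exp(a))*(8*a^2*exp(a) - 3*a^2 - 38*a*exp(2*a) + 16*a*exp(a) + 36*exp(3*a) - 19*exp(2*a)) - (a - 6)*(2*exp(a) - 1)*(a^3 - 8*a^2*exp(a) + 19*a*exp(2*a) - 12*exp(3*a)) + (a - 2*exp(a))*(a^3 - 8*a^2*exp(a) + 19*a*exp(2*a) - 12*exp(3*a)))/((a - 6)^2*(a - 2*exp(a))^2)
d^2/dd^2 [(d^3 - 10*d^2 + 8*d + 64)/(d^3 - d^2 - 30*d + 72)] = 6*(-3*d^3 + 2*d^2 - 156*d - 144)/(d^6 + 9*d^5 - 27*d^4 - 297*d^3 + 486*d^2 + 2916*d - 5832)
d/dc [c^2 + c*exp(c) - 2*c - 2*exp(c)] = c*exp(c) + 2*c - exp(c) - 2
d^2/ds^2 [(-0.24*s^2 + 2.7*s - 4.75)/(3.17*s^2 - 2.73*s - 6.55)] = (-3.5527136788005e-15*s^4 + 50.1100920000001*s^3 - 316.29309*s^2 + 583.01055*s - 385.2091)/(31.855013*s^6 - 82.300491*s^5 - 126.583806*s^4 + 319.759713*s^3 + 261.55329*s^2 - 351.371475*s - 281.011375)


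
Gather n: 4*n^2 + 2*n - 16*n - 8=4*n^2 - 14*n - 8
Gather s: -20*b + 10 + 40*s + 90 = -20*b + 40*s + 100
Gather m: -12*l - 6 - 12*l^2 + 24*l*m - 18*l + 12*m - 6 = -12*l^2 - 30*l + m*(24*l + 12) - 12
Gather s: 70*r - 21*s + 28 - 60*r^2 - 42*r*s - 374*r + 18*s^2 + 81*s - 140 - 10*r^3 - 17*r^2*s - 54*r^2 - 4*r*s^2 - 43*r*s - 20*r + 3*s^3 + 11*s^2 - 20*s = -10*r^3 - 114*r^2 - 324*r + 3*s^3 + s^2*(29 - 4*r) + s*(-17*r^2 - 85*r + 40) - 112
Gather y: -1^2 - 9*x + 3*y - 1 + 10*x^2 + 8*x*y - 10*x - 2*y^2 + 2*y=10*x^2 - 19*x - 2*y^2 + y*(8*x + 5) - 2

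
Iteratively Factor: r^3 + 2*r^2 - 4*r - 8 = (r + 2)*(r^2 - 4) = (r + 2)^2*(r - 2)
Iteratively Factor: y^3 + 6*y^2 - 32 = (y + 4)*(y^2 + 2*y - 8) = (y + 4)^2*(y - 2)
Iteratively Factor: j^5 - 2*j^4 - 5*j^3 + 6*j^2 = (j)*(j^4 - 2*j^3 - 5*j^2 + 6*j) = j*(j + 2)*(j^3 - 4*j^2 + 3*j) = j^2*(j + 2)*(j^2 - 4*j + 3) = j^2*(j - 3)*(j + 2)*(j - 1)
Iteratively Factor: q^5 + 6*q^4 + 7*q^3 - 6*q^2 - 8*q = (q)*(q^4 + 6*q^3 + 7*q^2 - 6*q - 8) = q*(q - 1)*(q^3 + 7*q^2 + 14*q + 8) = q*(q - 1)*(q + 4)*(q^2 + 3*q + 2) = q*(q - 1)*(q + 2)*(q + 4)*(q + 1)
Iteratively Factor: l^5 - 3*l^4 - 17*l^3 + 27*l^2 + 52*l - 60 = (l - 1)*(l^4 - 2*l^3 - 19*l^2 + 8*l + 60) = (l - 5)*(l - 1)*(l^3 + 3*l^2 - 4*l - 12) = (l - 5)*(l - 1)*(l + 2)*(l^2 + l - 6) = (l - 5)*(l - 2)*(l - 1)*(l + 2)*(l + 3)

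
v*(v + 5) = v^2 + 5*v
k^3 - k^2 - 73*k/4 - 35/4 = (k - 5)*(k + 1/2)*(k + 7/2)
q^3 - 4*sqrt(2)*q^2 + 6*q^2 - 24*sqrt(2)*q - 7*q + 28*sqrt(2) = (q - 1)*(q + 7)*(q - 4*sqrt(2))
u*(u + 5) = u^2 + 5*u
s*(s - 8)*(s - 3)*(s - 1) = s^4 - 12*s^3 + 35*s^2 - 24*s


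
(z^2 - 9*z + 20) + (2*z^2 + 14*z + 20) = 3*z^2 + 5*z + 40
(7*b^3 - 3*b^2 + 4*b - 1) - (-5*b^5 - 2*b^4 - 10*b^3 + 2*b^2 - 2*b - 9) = 5*b^5 + 2*b^4 + 17*b^3 - 5*b^2 + 6*b + 8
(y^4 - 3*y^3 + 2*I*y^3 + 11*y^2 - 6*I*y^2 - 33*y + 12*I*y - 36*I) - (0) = y^4 - 3*y^3 + 2*I*y^3 + 11*y^2 - 6*I*y^2 - 33*y + 12*I*y - 36*I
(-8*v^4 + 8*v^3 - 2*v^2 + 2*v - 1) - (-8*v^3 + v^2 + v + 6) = -8*v^4 + 16*v^3 - 3*v^2 + v - 7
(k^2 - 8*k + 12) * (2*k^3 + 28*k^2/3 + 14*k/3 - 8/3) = 2*k^5 - 20*k^4/3 - 46*k^3 + 72*k^2 + 232*k/3 - 32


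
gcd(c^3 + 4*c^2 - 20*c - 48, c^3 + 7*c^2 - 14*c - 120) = c^2 + 2*c - 24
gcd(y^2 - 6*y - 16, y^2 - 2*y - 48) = y - 8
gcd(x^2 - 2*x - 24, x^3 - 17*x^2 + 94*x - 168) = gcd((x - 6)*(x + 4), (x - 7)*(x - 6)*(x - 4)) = x - 6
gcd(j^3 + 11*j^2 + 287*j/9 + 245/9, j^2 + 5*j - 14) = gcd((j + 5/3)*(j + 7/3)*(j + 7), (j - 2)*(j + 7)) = j + 7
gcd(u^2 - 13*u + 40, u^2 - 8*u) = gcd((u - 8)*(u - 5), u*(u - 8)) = u - 8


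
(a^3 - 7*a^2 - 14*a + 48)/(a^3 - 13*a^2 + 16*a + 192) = (a - 2)/(a - 8)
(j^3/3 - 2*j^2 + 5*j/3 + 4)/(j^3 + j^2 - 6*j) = (j^3 - 6*j^2 + 5*j + 12)/(3*j*(j^2 + j - 6))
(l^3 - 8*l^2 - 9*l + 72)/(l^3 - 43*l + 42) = (l^3 - 8*l^2 - 9*l + 72)/(l^3 - 43*l + 42)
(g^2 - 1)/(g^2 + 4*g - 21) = (g^2 - 1)/(g^2 + 4*g - 21)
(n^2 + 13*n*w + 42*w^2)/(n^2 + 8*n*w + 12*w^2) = (n + 7*w)/(n + 2*w)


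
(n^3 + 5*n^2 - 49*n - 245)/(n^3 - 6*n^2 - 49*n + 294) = (n + 5)/(n - 6)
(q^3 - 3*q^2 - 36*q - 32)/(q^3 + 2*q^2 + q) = (q^2 - 4*q - 32)/(q*(q + 1))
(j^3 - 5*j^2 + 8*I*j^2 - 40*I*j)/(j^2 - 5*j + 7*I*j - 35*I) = j*(j + 8*I)/(j + 7*I)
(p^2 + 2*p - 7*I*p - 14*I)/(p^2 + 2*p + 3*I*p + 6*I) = (p - 7*I)/(p + 3*I)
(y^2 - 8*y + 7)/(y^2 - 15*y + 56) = (y - 1)/(y - 8)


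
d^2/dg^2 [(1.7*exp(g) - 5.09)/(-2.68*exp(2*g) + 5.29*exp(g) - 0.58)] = (-12.21008*exp(4*g) + 122.132424*exp(3*g) - 200.630964*exp(2*g) + 105.575545*exp(g) + 15.045258)*exp(g)/(19.248832*exp(6*g) - 113.984688*exp(5*g) + 237.48954*exp(4*g) - 197.372545*exp(3*g) + 51.39699*exp(2*g) - 5.338668*exp(g) + 0.195112)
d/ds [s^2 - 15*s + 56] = 2*s - 15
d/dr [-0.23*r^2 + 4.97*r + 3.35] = 4.97 - 0.46*r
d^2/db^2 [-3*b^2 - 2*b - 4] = -6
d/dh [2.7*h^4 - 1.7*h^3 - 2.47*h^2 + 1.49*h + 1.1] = 10.8*h^3 - 5.1*h^2 - 4.94*h + 1.49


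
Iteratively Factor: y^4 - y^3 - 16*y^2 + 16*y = (y - 4)*(y^3 + 3*y^2 - 4*y) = (y - 4)*(y - 1)*(y^2 + 4*y) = y*(y - 4)*(y - 1)*(y + 4)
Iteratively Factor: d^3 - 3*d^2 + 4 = (d - 2)*(d^2 - d - 2) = (d - 2)*(d + 1)*(d - 2)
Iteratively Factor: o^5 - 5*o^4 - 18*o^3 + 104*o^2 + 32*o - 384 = (o + 2)*(o^4 - 7*o^3 - 4*o^2 + 112*o - 192) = (o - 4)*(o + 2)*(o^3 - 3*o^2 - 16*o + 48) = (o - 4)*(o + 2)*(o + 4)*(o^2 - 7*o + 12) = (o - 4)*(o - 3)*(o + 2)*(o + 4)*(o - 4)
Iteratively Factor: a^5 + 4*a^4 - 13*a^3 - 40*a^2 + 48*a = (a)*(a^4 + 4*a^3 - 13*a^2 - 40*a + 48) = a*(a - 3)*(a^3 + 7*a^2 + 8*a - 16) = a*(a - 3)*(a + 4)*(a^2 + 3*a - 4) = a*(a - 3)*(a + 4)^2*(a - 1)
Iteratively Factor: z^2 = (z)*(z)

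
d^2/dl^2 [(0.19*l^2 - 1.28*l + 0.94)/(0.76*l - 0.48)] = 0.239552/(0.438976*l^3 - 0.831744*l^2 + 0.525312*l - 0.110592)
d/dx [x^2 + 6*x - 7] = 2*x + 6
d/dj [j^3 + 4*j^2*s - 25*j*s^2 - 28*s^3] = 3*j^2 + 8*j*s - 25*s^2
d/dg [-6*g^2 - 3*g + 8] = -12*g - 3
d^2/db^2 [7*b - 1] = 0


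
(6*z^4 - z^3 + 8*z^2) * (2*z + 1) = 12*z^5 + 4*z^4 + 15*z^3 + 8*z^2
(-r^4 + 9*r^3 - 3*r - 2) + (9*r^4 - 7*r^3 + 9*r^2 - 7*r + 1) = 8*r^4 + 2*r^3 + 9*r^2 - 10*r - 1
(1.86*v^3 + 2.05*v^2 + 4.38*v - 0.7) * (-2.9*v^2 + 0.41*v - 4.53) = -5.394*v^5 - 5.1824*v^4 - 20.2873*v^3 - 5.4607*v^2 - 20.1284*v + 3.171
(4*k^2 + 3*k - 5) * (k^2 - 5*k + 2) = 4*k^4 - 17*k^3 - 12*k^2 + 31*k - 10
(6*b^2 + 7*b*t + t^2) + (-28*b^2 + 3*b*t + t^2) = -22*b^2 + 10*b*t + 2*t^2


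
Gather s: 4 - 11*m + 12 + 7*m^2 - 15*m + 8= 7*m^2 - 26*m + 24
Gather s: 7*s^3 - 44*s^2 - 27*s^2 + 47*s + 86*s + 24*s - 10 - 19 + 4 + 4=7*s^3 - 71*s^2 + 157*s - 21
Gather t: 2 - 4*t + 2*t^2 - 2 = 2*t^2 - 4*t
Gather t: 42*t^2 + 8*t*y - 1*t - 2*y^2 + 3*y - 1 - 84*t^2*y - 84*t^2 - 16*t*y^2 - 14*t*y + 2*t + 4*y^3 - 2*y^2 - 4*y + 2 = t^2*(-84*y - 42) + t*(-16*y^2 - 6*y + 1) + 4*y^3 - 4*y^2 - y + 1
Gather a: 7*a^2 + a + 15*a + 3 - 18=7*a^2 + 16*a - 15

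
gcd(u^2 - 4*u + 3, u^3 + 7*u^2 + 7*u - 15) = u - 1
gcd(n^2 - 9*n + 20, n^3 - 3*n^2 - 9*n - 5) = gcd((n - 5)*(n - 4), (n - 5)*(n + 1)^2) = n - 5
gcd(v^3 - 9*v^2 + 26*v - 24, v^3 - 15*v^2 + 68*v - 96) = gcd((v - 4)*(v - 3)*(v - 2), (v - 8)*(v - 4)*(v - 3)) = v^2 - 7*v + 12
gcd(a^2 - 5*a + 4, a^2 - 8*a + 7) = a - 1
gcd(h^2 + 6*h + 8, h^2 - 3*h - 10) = h + 2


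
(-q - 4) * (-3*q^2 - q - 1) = 3*q^3 + 13*q^2 + 5*q + 4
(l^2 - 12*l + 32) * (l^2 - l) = l^4 - 13*l^3 + 44*l^2 - 32*l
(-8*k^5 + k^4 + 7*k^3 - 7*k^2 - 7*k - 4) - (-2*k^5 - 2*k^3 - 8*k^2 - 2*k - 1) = -6*k^5 + k^4 + 9*k^3 + k^2 - 5*k - 3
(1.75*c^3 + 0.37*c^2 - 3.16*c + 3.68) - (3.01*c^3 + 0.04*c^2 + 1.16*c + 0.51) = -1.26*c^3 + 0.33*c^2 - 4.32*c + 3.17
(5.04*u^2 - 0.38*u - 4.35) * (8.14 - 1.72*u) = -8.6688*u^3 + 41.6792*u^2 + 4.3888*u - 35.409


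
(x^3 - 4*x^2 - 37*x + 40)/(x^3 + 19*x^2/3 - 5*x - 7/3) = 3*(x^2 - 3*x - 40)/(3*x^2 + 22*x + 7)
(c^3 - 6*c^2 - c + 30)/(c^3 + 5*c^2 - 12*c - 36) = (c - 5)/(c + 6)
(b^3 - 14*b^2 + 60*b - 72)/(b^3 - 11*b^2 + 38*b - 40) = (b^2 - 12*b + 36)/(b^2 - 9*b + 20)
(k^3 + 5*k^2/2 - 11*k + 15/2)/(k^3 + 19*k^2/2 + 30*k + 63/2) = (2*k^3 + 5*k^2 - 22*k + 15)/(2*k^3 + 19*k^2 + 60*k + 63)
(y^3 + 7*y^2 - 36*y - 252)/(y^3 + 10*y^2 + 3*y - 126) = (y - 6)/(y - 3)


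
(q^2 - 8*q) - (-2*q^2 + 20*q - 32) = 3*q^2 - 28*q + 32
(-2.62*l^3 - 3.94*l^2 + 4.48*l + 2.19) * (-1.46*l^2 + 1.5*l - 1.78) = 3.8252*l^5 + 1.8224*l^4 - 7.7872*l^3 + 10.5358*l^2 - 4.6894*l - 3.8982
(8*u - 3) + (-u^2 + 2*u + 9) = -u^2 + 10*u + 6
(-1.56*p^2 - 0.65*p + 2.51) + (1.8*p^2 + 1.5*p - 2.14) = 0.24*p^2 + 0.85*p + 0.37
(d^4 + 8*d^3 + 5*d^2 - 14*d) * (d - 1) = d^5 + 7*d^4 - 3*d^3 - 19*d^2 + 14*d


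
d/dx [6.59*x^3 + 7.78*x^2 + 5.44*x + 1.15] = 19.77*x^2 + 15.56*x + 5.44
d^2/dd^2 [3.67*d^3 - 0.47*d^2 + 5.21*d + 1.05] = 22.02*d - 0.94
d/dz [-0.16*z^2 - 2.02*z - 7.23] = -0.32*z - 2.02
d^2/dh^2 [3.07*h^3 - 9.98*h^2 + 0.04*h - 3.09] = 18.42*h - 19.96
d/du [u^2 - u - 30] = 2*u - 1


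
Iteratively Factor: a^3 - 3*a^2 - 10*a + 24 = (a - 4)*(a^2 + a - 6) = (a - 4)*(a - 2)*(a + 3)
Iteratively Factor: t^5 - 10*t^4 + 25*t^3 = (t)*(t^4 - 10*t^3 + 25*t^2) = t*(t - 5)*(t^3 - 5*t^2) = t^2*(t - 5)*(t^2 - 5*t) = t^2*(t - 5)^2*(t)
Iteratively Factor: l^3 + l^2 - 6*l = (l - 2)*(l^2 + 3*l) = l*(l - 2)*(l + 3)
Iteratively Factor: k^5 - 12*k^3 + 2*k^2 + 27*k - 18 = (k - 1)*(k^4 + k^3 - 11*k^2 - 9*k + 18) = (k - 1)^2*(k^3 + 2*k^2 - 9*k - 18) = (k - 3)*(k - 1)^2*(k^2 + 5*k + 6) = (k - 3)*(k - 1)^2*(k + 3)*(k + 2)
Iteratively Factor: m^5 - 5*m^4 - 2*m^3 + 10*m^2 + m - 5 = (m + 1)*(m^4 - 6*m^3 + 4*m^2 + 6*m - 5) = (m - 1)*(m + 1)*(m^3 - 5*m^2 - m + 5) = (m - 1)*(m + 1)^2*(m^2 - 6*m + 5) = (m - 5)*(m - 1)*(m + 1)^2*(m - 1)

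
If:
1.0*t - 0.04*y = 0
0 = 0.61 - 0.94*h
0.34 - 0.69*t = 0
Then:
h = 0.65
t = 0.49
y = 12.32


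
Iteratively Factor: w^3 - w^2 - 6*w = (w)*(w^2 - w - 6) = w*(w - 3)*(w + 2)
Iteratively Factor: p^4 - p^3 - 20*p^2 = (p)*(p^3 - p^2 - 20*p) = p*(p - 5)*(p^2 + 4*p) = p*(p - 5)*(p + 4)*(p)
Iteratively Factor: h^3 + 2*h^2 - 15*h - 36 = (h + 3)*(h^2 - h - 12) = (h - 4)*(h + 3)*(h + 3)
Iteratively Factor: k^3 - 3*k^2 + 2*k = (k - 1)*(k^2 - 2*k) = (k - 2)*(k - 1)*(k)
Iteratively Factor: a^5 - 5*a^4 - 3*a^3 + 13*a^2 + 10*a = (a - 5)*(a^4 - 3*a^2 - 2*a) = (a - 5)*(a + 1)*(a^3 - a^2 - 2*a) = a*(a - 5)*(a + 1)*(a^2 - a - 2) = a*(a - 5)*(a + 1)^2*(a - 2)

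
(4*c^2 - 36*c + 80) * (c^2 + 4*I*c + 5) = 4*c^4 - 36*c^3 + 16*I*c^3 + 100*c^2 - 144*I*c^2 - 180*c + 320*I*c + 400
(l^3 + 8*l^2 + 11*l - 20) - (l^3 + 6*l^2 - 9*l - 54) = 2*l^2 + 20*l + 34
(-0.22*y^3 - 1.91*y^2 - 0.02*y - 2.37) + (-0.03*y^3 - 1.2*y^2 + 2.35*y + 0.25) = -0.25*y^3 - 3.11*y^2 + 2.33*y - 2.12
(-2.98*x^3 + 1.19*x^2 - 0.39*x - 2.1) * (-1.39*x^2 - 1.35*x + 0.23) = 4.1422*x^5 + 2.3689*x^4 - 1.7498*x^3 + 3.7192*x^2 + 2.7453*x - 0.483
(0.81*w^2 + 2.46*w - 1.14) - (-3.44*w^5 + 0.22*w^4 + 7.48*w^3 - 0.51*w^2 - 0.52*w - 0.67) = 3.44*w^5 - 0.22*w^4 - 7.48*w^3 + 1.32*w^2 + 2.98*w - 0.47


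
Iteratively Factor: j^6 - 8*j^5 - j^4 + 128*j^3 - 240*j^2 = (j)*(j^5 - 8*j^4 - j^3 + 128*j^2 - 240*j) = j^2*(j^4 - 8*j^3 - j^2 + 128*j - 240) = j^2*(j - 5)*(j^3 - 3*j^2 - 16*j + 48) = j^2*(j - 5)*(j + 4)*(j^2 - 7*j + 12) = j^2*(j - 5)*(j - 3)*(j + 4)*(j - 4)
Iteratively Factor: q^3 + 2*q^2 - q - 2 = (q + 2)*(q^2 - 1) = (q + 1)*(q + 2)*(q - 1)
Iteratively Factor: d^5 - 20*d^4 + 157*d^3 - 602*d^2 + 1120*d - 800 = (d - 2)*(d^4 - 18*d^3 + 121*d^2 - 360*d + 400) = (d - 5)*(d - 2)*(d^3 - 13*d^2 + 56*d - 80) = (d - 5)*(d - 4)*(d - 2)*(d^2 - 9*d + 20) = (d - 5)*(d - 4)^2*(d - 2)*(d - 5)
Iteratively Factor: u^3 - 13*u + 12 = (u + 4)*(u^2 - 4*u + 3) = (u - 1)*(u + 4)*(u - 3)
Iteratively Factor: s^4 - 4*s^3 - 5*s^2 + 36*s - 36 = (s + 3)*(s^3 - 7*s^2 + 16*s - 12) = (s - 3)*(s + 3)*(s^2 - 4*s + 4) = (s - 3)*(s - 2)*(s + 3)*(s - 2)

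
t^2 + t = t*(t + 1)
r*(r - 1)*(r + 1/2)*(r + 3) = r^4 + 5*r^3/2 - 2*r^2 - 3*r/2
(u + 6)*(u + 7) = u^2 + 13*u + 42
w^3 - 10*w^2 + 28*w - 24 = (w - 6)*(w - 2)^2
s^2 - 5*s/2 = s*(s - 5/2)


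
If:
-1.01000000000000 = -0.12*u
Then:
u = 8.42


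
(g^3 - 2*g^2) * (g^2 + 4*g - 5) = g^5 + 2*g^4 - 13*g^3 + 10*g^2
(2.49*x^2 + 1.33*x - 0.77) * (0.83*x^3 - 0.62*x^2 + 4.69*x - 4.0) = 2.0667*x^5 - 0.4399*x^4 + 10.2144*x^3 - 3.2449*x^2 - 8.9313*x + 3.08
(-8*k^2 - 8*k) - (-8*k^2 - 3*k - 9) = 9 - 5*k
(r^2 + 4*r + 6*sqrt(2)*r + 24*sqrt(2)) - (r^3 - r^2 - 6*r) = -r^3 + 2*r^2 + 6*sqrt(2)*r + 10*r + 24*sqrt(2)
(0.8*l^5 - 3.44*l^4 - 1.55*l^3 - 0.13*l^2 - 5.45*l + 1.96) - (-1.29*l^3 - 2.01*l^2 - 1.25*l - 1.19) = 0.8*l^5 - 3.44*l^4 - 0.26*l^3 + 1.88*l^2 - 4.2*l + 3.15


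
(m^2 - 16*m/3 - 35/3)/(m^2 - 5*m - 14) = (m + 5/3)/(m + 2)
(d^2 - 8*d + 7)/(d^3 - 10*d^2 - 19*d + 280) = (d - 1)/(d^2 - 3*d - 40)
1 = 1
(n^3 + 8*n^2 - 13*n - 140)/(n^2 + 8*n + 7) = (n^2 + n - 20)/(n + 1)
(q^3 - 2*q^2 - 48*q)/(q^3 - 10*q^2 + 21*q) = (q^2 - 2*q - 48)/(q^2 - 10*q + 21)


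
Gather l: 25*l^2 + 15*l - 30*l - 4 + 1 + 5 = 25*l^2 - 15*l + 2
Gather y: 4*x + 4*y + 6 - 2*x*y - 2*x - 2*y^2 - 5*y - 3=2*x - 2*y^2 + y*(-2*x - 1) + 3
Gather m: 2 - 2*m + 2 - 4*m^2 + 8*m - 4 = -4*m^2 + 6*m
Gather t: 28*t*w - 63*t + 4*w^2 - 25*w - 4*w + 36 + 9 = t*(28*w - 63) + 4*w^2 - 29*w + 45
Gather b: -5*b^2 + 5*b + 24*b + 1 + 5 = -5*b^2 + 29*b + 6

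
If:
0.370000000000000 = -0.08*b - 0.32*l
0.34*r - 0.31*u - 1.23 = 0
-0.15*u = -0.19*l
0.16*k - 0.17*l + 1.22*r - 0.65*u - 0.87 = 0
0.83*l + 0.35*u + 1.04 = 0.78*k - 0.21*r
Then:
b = 16.91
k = -8.16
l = -5.38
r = -2.60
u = -6.82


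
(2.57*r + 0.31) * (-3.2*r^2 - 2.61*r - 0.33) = -8.224*r^3 - 7.6997*r^2 - 1.6572*r - 0.1023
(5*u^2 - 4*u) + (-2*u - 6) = 5*u^2 - 6*u - 6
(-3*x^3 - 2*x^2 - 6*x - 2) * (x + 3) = -3*x^4 - 11*x^3 - 12*x^2 - 20*x - 6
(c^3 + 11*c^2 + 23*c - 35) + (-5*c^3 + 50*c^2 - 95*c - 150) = -4*c^3 + 61*c^2 - 72*c - 185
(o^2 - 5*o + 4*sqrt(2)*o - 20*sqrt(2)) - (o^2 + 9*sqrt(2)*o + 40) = -5*sqrt(2)*o - 5*o - 40 - 20*sqrt(2)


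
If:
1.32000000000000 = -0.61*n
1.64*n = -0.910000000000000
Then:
No Solution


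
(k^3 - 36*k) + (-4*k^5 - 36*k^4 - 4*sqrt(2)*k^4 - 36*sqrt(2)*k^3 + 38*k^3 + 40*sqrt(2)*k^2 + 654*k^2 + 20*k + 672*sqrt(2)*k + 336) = -4*k^5 - 36*k^4 - 4*sqrt(2)*k^4 - 36*sqrt(2)*k^3 + 39*k^3 + 40*sqrt(2)*k^2 + 654*k^2 - 16*k + 672*sqrt(2)*k + 336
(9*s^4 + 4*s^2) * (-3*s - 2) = -27*s^5 - 18*s^4 - 12*s^3 - 8*s^2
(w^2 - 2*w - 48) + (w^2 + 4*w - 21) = 2*w^2 + 2*w - 69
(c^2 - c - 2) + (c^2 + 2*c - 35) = 2*c^2 + c - 37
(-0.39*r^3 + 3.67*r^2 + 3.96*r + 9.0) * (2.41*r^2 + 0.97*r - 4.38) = -0.9399*r^5 + 8.4664*r^4 + 14.8117*r^3 + 9.4566*r^2 - 8.6148*r - 39.42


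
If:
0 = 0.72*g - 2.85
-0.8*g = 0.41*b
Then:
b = -7.72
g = 3.96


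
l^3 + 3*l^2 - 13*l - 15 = (l - 3)*(l + 1)*(l + 5)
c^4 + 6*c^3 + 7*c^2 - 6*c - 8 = (c - 1)*(c + 1)*(c + 2)*(c + 4)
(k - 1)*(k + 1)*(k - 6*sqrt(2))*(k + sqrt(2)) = k^4 - 5*sqrt(2)*k^3 - 13*k^2 + 5*sqrt(2)*k + 12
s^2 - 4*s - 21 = (s - 7)*(s + 3)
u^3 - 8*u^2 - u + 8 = (u - 8)*(u - 1)*(u + 1)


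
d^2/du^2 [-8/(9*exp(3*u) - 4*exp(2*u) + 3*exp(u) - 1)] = 8*(-2*(27*exp(2*u) - 8*exp(u) + 3)^2*exp(u) + (81*exp(2*u) - 16*exp(u) + 3)*(9*exp(3*u) - 4*exp(2*u) + 3*exp(u) - 1))*exp(u)/(9*exp(3*u) - 4*exp(2*u) + 3*exp(u) - 1)^3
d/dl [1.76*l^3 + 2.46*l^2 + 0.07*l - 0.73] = 5.28*l^2 + 4.92*l + 0.07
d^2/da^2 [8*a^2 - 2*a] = 16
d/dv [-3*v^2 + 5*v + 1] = 5 - 6*v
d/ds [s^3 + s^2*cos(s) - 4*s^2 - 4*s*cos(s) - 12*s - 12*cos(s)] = -s^2*sin(s) + 3*s^2 + 4*s*sin(s) + 2*s*cos(s) - 8*s + 12*sin(s) - 4*cos(s) - 12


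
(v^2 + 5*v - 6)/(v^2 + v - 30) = (v - 1)/(v - 5)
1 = 1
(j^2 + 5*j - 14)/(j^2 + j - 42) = (j - 2)/(j - 6)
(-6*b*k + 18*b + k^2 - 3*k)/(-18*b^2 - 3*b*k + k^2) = (k - 3)/(3*b + k)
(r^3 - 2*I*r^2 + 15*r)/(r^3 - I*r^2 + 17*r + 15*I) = r/(r + I)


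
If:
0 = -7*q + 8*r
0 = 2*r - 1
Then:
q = 4/7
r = 1/2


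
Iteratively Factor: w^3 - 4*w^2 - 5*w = (w + 1)*(w^2 - 5*w) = (w - 5)*(w + 1)*(w)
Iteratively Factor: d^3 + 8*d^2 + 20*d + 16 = (d + 4)*(d^2 + 4*d + 4) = (d + 2)*(d + 4)*(d + 2)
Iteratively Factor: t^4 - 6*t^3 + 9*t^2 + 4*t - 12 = (t - 2)*(t^3 - 4*t^2 + t + 6) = (t - 3)*(t - 2)*(t^2 - t - 2) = (t - 3)*(t - 2)*(t + 1)*(t - 2)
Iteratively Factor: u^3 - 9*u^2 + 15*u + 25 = (u + 1)*(u^2 - 10*u + 25) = (u - 5)*(u + 1)*(u - 5)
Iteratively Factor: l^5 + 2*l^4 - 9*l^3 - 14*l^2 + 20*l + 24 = (l + 3)*(l^4 - l^3 - 6*l^2 + 4*l + 8) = (l - 2)*(l + 3)*(l^3 + l^2 - 4*l - 4) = (l - 2)^2*(l + 3)*(l^2 + 3*l + 2) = (l - 2)^2*(l + 2)*(l + 3)*(l + 1)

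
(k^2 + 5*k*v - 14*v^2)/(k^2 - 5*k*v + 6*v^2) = (-k - 7*v)/(-k + 3*v)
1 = 1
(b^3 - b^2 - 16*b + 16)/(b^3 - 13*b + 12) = (b - 4)/(b - 3)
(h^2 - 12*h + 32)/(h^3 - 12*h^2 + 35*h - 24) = (h - 4)/(h^2 - 4*h + 3)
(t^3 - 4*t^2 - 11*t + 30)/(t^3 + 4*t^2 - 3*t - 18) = (t - 5)/(t + 3)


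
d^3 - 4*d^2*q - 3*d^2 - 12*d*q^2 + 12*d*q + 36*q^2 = (d - 3)*(d - 6*q)*(d + 2*q)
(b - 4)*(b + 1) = b^2 - 3*b - 4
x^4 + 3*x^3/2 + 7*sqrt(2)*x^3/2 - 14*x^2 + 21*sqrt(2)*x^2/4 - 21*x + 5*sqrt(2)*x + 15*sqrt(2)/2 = (x + 3/2)*(x - sqrt(2))*(x - sqrt(2)/2)*(x + 5*sqrt(2))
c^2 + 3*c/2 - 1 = (c - 1/2)*(c + 2)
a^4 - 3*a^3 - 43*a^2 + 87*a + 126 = (a - 7)*(a - 3)*(a + 1)*(a + 6)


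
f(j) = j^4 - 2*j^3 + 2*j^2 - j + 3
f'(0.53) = 0.03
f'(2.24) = 22.81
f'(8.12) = 1777.42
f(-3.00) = 159.00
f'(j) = 4*j^3 - 6*j^2 + 4*j - 1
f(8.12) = 3403.32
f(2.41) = 17.95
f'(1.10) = 1.46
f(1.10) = 3.12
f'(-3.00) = -175.00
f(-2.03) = 46.98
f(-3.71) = 325.82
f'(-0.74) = -8.87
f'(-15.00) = -14911.00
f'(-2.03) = -67.31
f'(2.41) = 29.78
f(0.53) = 2.81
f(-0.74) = 5.95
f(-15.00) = 57843.00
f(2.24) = 13.49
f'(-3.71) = -302.68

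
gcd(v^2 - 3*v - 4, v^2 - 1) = v + 1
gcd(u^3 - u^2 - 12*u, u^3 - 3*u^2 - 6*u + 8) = u - 4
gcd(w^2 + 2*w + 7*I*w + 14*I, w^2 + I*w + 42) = w + 7*I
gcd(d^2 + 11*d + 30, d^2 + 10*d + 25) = d + 5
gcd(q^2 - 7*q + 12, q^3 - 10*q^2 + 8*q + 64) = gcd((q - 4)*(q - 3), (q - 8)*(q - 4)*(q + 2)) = q - 4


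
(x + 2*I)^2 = x^2 + 4*I*x - 4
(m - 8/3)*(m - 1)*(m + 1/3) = m^3 - 10*m^2/3 + 13*m/9 + 8/9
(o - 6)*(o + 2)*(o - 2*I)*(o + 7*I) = o^4 - 4*o^3 + 5*I*o^3 + 2*o^2 - 20*I*o^2 - 56*o - 60*I*o - 168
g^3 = g^3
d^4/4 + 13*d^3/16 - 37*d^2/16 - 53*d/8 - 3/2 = (d/4 + 1)*(d - 3)*(d + 1/4)*(d + 2)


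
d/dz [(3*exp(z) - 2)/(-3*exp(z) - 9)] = -11*exp(z)/(3*(exp(z) + 3)^2)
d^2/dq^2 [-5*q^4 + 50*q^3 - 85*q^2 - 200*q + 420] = -60*q^2 + 300*q - 170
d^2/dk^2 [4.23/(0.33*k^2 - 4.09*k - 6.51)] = (0.921294*k^2 - 11.418462*k - 4.23*(0.66*k - 4.09)*(1.32*k - 8.18) - 18.174618)/(-0.33*k^2 + 4.09*k + 6.51)^3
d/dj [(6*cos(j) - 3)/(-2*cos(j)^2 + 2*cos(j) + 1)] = 12*(sin(j)^2 + cos(j) - 2)*sin(j)/(2*cos(j) - cos(2*j))^2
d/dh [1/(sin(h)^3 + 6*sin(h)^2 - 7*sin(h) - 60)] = (-3*sin(h)^2 - 12*sin(h) + 7)*cos(h)/(sin(h)^3 + 6*sin(h)^2 - 7*sin(h) - 60)^2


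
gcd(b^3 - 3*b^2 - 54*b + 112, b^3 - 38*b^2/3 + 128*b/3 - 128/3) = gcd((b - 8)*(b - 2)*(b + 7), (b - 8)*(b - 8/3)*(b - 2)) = b^2 - 10*b + 16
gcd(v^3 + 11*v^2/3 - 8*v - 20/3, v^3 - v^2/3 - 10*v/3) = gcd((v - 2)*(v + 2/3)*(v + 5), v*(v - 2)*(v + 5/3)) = v - 2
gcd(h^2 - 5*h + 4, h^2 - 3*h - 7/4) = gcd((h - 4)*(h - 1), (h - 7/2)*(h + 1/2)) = 1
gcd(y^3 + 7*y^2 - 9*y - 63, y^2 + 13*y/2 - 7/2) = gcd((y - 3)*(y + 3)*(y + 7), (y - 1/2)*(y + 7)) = y + 7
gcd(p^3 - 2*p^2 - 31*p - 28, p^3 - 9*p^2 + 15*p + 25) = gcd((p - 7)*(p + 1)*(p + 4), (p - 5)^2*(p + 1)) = p + 1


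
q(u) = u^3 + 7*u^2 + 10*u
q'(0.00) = 10.00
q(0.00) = 0.00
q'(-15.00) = 475.00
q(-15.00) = -1950.00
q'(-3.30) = -3.53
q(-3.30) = 7.29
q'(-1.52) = -4.35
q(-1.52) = -2.54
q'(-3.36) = -3.17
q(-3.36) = 7.49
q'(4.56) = 136.22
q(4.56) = 285.97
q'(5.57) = 181.05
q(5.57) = 445.68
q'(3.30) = 88.87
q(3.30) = 145.17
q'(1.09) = 28.82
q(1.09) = 20.51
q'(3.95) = 112.11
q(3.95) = 210.35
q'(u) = 3*u^2 + 14*u + 10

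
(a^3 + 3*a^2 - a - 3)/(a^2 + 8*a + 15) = (a^2 - 1)/(a + 5)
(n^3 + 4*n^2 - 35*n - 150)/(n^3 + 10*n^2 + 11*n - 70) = (n^2 - n - 30)/(n^2 + 5*n - 14)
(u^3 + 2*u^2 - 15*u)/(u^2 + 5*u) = u - 3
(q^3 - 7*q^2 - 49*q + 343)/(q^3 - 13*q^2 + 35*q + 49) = (q + 7)/(q + 1)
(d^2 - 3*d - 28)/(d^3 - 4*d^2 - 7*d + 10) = (d^2 - 3*d - 28)/(d^3 - 4*d^2 - 7*d + 10)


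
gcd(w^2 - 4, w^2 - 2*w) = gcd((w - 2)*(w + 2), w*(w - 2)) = w - 2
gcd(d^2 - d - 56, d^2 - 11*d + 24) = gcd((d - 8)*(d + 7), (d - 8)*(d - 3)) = d - 8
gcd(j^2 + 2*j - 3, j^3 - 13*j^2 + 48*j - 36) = j - 1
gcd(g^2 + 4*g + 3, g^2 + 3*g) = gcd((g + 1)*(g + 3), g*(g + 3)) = g + 3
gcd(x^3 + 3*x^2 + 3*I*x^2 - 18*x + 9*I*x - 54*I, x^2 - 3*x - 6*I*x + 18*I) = x - 3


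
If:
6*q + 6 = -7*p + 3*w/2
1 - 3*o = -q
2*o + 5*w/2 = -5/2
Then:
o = -5*w/4 - 5/4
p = 24*w/7 + 45/14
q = -15*w/4 - 19/4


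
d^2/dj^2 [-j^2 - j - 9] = -2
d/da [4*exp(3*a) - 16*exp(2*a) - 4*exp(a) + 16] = (12*exp(2*a) - 32*exp(a) - 4)*exp(a)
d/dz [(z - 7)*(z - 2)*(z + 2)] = 3*z^2 - 14*z - 4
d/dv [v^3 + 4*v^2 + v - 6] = 3*v^2 + 8*v + 1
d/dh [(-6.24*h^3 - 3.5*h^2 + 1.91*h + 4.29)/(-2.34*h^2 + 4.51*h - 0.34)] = (14.6016*h^4 - 56.2848*h^3 - 4.9508*h^2 + 22.4572*h - 19.9973)/(5.4756*h^4 - 21.1068*h^3 + 21.9313*h^2 - 3.0668*h + 0.1156)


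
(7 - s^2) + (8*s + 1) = -s^2 + 8*s + 8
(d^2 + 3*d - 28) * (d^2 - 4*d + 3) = d^4 - d^3 - 37*d^2 + 121*d - 84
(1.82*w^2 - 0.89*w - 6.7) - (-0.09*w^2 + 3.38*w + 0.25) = 1.91*w^2 - 4.27*w - 6.95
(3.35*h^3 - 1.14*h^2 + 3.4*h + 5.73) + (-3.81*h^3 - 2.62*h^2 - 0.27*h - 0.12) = -0.46*h^3 - 3.76*h^2 + 3.13*h + 5.61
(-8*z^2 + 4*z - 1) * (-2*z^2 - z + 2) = 16*z^4 - 18*z^2 + 9*z - 2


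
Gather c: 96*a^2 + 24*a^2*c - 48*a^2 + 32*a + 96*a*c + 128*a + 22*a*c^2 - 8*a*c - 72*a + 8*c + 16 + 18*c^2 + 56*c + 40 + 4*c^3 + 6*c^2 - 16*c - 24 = 48*a^2 + 88*a + 4*c^3 + c^2*(22*a + 24) + c*(24*a^2 + 88*a + 48) + 32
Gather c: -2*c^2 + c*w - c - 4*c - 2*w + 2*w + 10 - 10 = -2*c^2 + c*(w - 5)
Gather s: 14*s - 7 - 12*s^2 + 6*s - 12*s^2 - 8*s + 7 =-24*s^2 + 12*s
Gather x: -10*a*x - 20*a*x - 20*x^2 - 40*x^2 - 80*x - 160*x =-60*x^2 + x*(-30*a - 240)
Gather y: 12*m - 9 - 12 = 12*m - 21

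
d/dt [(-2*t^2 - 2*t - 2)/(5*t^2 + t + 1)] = 8*t*(t + 2)/(25*t^4 + 10*t^3 + 11*t^2 + 2*t + 1)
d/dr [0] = 0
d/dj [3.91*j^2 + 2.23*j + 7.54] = 7.82*j + 2.23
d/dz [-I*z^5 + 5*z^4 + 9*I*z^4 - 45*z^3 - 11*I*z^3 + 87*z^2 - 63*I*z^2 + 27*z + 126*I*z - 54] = -5*I*z^4 + z^3*(20 + 36*I) + z^2*(-135 - 33*I) + z*(174 - 126*I) + 27 + 126*I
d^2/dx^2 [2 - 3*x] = 0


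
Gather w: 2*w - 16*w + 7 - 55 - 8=-14*w - 56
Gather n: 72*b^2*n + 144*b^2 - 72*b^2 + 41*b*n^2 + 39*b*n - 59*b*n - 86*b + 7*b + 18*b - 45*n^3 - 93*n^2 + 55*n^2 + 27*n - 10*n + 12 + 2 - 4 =72*b^2 - 61*b - 45*n^3 + n^2*(41*b - 38) + n*(72*b^2 - 20*b + 17) + 10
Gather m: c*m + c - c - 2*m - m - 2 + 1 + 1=m*(c - 3)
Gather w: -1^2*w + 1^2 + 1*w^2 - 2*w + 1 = w^2 - 3*w + 2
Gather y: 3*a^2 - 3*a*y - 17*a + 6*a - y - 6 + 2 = 3*a^2 - 11*a + y*(-3*a - 1) - 4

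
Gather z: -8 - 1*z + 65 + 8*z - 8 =7*z + 49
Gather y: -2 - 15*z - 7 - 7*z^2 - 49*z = -7*z^2 - 64*z - 9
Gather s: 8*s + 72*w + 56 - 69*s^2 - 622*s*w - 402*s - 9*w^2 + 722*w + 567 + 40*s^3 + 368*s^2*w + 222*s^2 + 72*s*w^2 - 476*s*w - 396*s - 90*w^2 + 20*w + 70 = 40*s^3 + s^2*(368*w + 153) + s*(72*w^2 - 1098*w - 790) - 99*w^2 + 814*w + 693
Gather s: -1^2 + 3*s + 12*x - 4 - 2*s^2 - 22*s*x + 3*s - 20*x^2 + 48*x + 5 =-2*s^2 + s*(6 - 22*x) - 20*x^2 + 60*x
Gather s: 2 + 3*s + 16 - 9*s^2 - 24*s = -9*s^2 - 21*s + 18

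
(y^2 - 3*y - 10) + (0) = y^2 - 3*y - 10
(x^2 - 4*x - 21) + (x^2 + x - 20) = 2*x^2 - 3*x - 41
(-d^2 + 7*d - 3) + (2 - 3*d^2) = -4*d^2 + 7*d - 1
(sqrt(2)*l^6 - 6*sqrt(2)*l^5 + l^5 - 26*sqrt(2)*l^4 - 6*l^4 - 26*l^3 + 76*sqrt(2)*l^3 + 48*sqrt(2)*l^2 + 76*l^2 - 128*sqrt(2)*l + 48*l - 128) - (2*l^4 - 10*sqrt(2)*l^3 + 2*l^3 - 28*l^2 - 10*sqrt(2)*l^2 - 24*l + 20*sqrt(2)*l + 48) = sqrt(2)*l^6 - 6*sqrt(2)*l^5 + l^5 - 26*sqrt(2)*l^4 - 8*l^4 - 28*l^3 + 86*sqrt(2)*l^3 + 58*sqrt(2)*l^2 + 104*l^2 - 148*sqrt(2)*l + 72*l - 176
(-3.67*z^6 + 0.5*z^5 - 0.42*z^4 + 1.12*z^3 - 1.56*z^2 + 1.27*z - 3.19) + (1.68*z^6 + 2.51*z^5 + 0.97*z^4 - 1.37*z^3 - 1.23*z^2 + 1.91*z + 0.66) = -1.99*z^6 + 3.01*z^5 + 0.55*z^4 - 0.25*z^3 - 2.79*z^2 + 3.18*z - 2.53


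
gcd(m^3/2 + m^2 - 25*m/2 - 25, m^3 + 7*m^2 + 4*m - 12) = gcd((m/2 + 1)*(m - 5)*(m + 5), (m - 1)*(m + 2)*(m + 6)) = m + 2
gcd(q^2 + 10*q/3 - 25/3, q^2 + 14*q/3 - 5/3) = q + 5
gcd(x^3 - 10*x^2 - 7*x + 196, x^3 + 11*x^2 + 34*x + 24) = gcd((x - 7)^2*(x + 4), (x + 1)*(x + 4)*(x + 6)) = x + 4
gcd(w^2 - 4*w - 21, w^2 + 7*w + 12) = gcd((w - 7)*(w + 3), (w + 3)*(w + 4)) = w + 3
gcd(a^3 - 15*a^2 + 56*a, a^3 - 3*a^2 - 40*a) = a^2 - 8*a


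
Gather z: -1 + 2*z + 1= 2*z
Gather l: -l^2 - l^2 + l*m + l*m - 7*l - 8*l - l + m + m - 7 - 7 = -2*l^2 + l*(2*m - 16) + 2*m - 14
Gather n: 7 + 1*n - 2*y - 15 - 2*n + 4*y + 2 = -n + 2*y - 6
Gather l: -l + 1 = 1 - l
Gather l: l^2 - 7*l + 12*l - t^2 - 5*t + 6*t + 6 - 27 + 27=l^2 + 5*l - t^2 + t + 6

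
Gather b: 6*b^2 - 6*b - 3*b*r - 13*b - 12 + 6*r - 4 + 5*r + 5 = 6*b^2 + b*(-3*r - 19) + 11*r - 11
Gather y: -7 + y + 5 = y - 2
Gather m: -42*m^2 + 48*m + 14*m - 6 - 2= -42*m^2 + 62*m - 8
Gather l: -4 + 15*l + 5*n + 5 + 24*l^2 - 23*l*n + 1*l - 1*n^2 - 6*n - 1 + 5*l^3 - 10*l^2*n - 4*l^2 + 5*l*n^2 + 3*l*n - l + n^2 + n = 5*l^3 + l^2*(20 - 10*n) + l*(5*n^2 - 20*n + 15)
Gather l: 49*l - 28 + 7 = 49*l - 21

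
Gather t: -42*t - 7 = -42*t - 7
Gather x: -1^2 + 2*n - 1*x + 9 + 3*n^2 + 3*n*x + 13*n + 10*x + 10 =3*n^2 + 15*n + x*(3*n + 9) + 18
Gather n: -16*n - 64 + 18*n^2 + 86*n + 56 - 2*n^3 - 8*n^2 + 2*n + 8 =-2*n^3 + 10*n^2 + 72*n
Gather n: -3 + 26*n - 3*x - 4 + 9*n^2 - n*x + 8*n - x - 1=9*n^2 + n*(34 - x) - 4*x - 8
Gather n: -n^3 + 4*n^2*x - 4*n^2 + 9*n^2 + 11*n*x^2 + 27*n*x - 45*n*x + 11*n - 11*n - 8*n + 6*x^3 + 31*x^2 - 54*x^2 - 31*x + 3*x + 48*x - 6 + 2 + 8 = -n^3 + n^2*(4*x + 5) + n*(11*x^2 - 18*x - 8) + 6*x^3 - 23*x^2 + 20*x + 4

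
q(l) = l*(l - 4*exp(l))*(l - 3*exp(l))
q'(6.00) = 25254303.39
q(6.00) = 11616896.93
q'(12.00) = 7946545239750.33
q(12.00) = 3814269531595.71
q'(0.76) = 108.60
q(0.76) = 33.49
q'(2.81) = 20368.83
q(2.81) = 8407.10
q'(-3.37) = 32.88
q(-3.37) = -41.05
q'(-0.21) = 6.84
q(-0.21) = -1.92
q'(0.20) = 21.42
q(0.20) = 3.25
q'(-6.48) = 125.66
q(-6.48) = -272.55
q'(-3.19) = 29.32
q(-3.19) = -35.46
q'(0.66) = 81.75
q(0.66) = 24.04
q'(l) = l*(1 - 4*exp(l))*(l - 3*exp(l)) + l*(1 - 3*exp(l))*(l - 4*exp(l)) + (l - 4*exp(l))*(l - 3*exp(l)) = -7*l^2*exp(l) + 3*l^2 + 24*l*exp(2*l) - 14*l*exp(l) + 12*exp(2*l)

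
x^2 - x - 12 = (x - 4)*(x + 3)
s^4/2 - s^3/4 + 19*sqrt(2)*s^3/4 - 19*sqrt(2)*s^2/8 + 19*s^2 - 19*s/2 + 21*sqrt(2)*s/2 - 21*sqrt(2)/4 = (s/2 + sqrt(2)/2)*(s - 1/2)*(s + 3*sqrt(2)/2)*(s + 7*sqrt(2))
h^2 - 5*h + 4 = (h - 4)*(h - 1)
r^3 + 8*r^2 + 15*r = r*(r + 3)*(r + 5)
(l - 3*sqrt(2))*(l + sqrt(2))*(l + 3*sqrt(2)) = l^3 + sqrt(2)*l^2 - 18*l - 18*sqrt(2)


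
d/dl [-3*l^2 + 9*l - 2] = 9 - 6*l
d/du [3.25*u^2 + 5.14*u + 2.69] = 6.5*u + 5.14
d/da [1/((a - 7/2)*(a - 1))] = 2*(9 - 4*a)/(4*a^4 - 36*a^3 + 109*a^2 - 126*a + 49)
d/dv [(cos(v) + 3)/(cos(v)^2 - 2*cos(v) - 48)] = (cos(v)^2 + 6*cos(v) + 42)*sin(v)/(sin(v)^2 + 2*cos(v) + 47)^2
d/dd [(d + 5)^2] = 2*d + 10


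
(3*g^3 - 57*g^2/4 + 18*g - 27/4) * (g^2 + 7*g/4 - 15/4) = 3*g^5 - 9*g^4 - 291*g^3/16 + 1251*g^2/16 - 1269*g/16 + 405/16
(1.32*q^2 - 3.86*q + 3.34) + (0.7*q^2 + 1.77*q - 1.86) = 2.02*q^2 - 2.09*q + 1.48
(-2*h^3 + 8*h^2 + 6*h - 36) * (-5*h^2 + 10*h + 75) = 10*h^5 - 60*h^4 - 100*h^3 + 840*h^2 + 90*h - 2700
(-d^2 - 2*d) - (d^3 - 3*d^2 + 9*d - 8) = -d^3 + 2*d^2 - 11*d + 8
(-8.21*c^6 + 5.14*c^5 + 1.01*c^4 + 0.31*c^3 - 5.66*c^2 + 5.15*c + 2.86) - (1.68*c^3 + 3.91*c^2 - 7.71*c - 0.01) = -8.21*c^6 + 5.14*c^5 + 1.01*c^4 - 1.37*c^3 - 9.57*c^2 + 12.86*c + 2.87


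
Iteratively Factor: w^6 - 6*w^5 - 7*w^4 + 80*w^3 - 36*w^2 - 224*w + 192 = (w - 4)*(w^5 - 2*w^4 - 15*w^3 + 20*w^2 + 44*w - 48) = (w - 4)^2*(w^4 + 2*w^3 - 7*w^2 - 8*w + 12) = (w - 4)^2*(w - 2)*(w^3 + 4*w^2 + w - 6) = (w - 4)^2*(w - 2)*(w + 3)*(w^2 + w - 2) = (w - 4)^2*(w - 2)*(w - 1)*(w + 3)*(w + 2)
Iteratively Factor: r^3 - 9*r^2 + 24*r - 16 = (r - 4)*(r^2 - 5*r + 4) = (r - 4)^2*(r - 1)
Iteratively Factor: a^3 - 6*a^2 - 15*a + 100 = (a - 5)*(a^2 - a - 20) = (a - 5)^2*(a + 4)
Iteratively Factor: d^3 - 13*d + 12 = (d - 3)*(d^2 + 3*d - 4) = (d - 3)*(d + 4)*(d - 1)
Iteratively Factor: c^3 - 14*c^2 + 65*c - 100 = (c - 5)*(c^2 - 9*c + 20) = (c - 5)^2*(c - 4)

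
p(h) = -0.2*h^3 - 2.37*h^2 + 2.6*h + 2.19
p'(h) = -0.6*h^2 - 4.74*h + 2.6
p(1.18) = 1.63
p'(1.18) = -3.83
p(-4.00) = -33.33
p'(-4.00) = 11.96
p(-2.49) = -15.89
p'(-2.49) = 10.68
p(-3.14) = -23.15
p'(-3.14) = 11.57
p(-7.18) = -64.63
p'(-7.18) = 5.70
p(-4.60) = -40.45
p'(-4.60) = 11.71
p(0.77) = 2.70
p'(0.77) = -1.41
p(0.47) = 2.87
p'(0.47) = 0.24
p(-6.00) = -55.53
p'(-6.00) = 9.44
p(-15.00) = 104.94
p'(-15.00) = -61.30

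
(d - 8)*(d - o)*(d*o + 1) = d^3*o - d^2*o^2 - 8*d^2*o + d^2 + 8*d*o^2 - d*o - 8*d + 8*o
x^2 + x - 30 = (x - 5)*(x + 6)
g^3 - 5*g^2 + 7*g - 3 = (g - 3)*(g - 1)^2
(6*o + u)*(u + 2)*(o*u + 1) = 6*o^2*u^2 + 12*o^2*u + o*u^3 + 2*o*u^2 + 6*o*u + 12*o + u^2 + 2*u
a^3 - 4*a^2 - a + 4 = (a - 4)*(a - 1)*(a + 1)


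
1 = 1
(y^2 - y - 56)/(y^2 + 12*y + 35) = (y - 8)/(y + 5)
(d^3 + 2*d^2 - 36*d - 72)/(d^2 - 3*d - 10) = (d^2 - 36)/(d - 5)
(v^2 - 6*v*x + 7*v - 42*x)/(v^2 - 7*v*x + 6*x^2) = (-v - 7)/(-v + x)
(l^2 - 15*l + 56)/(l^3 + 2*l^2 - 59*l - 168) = (l - 7)/(l^2 + 10*l + 21)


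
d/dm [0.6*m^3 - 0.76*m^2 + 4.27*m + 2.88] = 1.8*m^2 - 1.52*m + 4.27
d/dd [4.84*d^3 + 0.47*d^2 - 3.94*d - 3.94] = 14.52*d^2 + 0.94*d - 3.94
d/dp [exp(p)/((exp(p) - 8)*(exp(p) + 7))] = (-exp(2*p) - 56)*exp(p)/(exp(4*p) - 2*exp(3*p) - 111*exp(2*p) + 112*exp(p) + 3136)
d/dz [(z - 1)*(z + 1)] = 2*z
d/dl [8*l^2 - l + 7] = 16*l - 1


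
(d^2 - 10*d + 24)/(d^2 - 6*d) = (d - 4)/d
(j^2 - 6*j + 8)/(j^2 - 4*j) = (j - 2)/j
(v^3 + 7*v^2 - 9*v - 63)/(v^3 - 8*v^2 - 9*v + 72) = (v + 7)/(v - 8)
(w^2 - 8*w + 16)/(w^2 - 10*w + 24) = (w - 4)/(w - 6)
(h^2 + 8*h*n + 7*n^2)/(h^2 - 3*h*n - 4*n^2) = (h + 7*n)/(h - 4*n)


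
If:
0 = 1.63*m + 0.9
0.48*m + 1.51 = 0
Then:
No Solution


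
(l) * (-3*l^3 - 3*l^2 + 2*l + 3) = -3*l^4 - 3*l^3 + 2*l^2 + 3*l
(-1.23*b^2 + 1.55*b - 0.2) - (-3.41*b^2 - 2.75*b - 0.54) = 2.18*b^2 + 4.3*b + 0.34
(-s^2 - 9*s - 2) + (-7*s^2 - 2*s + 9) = -8*s^2 - 11*s + 7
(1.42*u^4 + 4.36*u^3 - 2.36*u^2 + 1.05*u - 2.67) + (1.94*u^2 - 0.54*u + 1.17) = 1.42*u^4 + 4.36*u^3 - 0.42*u^2 + 0.51*u - 1.5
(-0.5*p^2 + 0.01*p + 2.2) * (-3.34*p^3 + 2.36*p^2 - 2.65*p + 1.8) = 1.67*p^5 - 1.2134*p^4 - 5.9994*p^3 + 4.2655*p^2 - 5.812*p + 3.96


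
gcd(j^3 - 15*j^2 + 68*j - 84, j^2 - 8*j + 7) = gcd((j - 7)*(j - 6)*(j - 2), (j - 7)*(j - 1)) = j - 7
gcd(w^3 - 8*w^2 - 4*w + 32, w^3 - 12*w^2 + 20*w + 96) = w^2 - 6*w - 16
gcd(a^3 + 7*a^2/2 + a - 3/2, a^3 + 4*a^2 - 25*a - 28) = a + 1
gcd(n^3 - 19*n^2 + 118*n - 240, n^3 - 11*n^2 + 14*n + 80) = n^2 - 13*n + 40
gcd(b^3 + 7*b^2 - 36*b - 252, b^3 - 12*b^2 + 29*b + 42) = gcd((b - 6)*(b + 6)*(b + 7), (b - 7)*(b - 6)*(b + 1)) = b - 6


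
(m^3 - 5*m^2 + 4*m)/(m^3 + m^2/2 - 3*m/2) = 2*(m - 4)/(2*m + 3)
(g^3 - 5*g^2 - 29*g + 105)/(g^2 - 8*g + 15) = (g^2 - 2*g - 35)/(g - 5)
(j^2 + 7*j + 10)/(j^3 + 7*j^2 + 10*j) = 1/j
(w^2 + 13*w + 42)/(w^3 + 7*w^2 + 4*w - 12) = (w + 7)/(w^2 + w - 2)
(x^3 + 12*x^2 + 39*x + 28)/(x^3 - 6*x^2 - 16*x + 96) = (x^2 + 8*x + 7)/(x^2 - 10*x + 24)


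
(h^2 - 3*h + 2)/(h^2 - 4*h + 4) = (h - 1)/(h - 2)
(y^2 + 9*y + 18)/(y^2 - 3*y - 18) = (y + 6)/(y - 6)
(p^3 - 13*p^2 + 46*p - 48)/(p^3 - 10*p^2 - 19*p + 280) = (p^2 - 5*p + 6)/(p^2 - 2*p - 35)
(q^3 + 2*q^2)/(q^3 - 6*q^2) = (q + 2)/(q - 6)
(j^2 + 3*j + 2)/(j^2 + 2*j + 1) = (j + 2)/(j + 1)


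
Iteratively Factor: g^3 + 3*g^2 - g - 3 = (g + 3)*(g^2 - 1) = (g + 1)*(g + 3)*(g - 1)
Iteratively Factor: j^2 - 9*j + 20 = (j - 4)*(j - 5)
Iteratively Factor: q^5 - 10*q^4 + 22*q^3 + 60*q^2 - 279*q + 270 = (q + 3)*(q^4 - 13*q^3 + 61*q^2 - 123*q + 90) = (q - 5)*(q + 3)*(q^3 - 8*q^2 + 21*q - 18) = (q - 5)*(q - 3)*(q + 3)*(q^2 - 5*q + 6) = (q - 5)*(q - 3)^2*(q + 3)*(q - 2)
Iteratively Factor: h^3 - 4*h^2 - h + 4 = (h + 1)*(h^2 - 5*h + 4) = (h - 4)*(h + 1)*(h - 1)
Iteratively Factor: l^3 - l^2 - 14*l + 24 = (l - 2)*(l^2 + l - 12) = (l - 2)*(l + 4)*(l - 3)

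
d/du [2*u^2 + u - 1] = 4*u + 1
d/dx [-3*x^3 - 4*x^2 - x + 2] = -9*x^2 - 8*x - 1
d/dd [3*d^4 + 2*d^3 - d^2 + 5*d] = 12*d^3 + 6*d^2 - 2*d + 5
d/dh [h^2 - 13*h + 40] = 2*h - 13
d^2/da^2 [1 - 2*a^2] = -4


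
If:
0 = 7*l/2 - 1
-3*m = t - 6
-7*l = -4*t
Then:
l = 2/7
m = 11/6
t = 1/2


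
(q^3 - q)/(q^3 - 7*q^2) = (q^2 - 1)/(q*(q - 7))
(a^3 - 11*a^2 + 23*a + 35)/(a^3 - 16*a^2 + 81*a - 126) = (a^2 - 4*a - 5)/(a^2 - 9*a + 18)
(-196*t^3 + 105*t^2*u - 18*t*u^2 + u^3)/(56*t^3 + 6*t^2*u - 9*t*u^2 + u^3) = (-7*t + u)/(2*t + u)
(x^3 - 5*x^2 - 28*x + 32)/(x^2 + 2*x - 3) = (x^2 - 4*x - 32)/(x + 3)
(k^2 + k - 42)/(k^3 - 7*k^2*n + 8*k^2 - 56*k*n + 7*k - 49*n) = (k - 6)/(k^2 - 7*k*n + k - 7*n)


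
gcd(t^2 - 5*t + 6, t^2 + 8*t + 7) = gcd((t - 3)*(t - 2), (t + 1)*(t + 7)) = 1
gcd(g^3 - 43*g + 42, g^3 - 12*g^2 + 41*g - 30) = g^2 - 7*g + 6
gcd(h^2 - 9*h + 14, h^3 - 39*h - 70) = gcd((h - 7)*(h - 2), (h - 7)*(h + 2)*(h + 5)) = h - 7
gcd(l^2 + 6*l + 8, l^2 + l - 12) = l + 4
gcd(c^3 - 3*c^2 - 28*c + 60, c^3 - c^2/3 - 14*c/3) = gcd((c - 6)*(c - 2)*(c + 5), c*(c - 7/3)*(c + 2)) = 1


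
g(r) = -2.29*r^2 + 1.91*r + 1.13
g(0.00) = 1.13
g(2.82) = -11.69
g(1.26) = -0.10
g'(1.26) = -3.86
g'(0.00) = 1.91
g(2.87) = -12.25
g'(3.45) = -13.89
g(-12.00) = -351.55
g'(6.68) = -28.68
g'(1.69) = -5.83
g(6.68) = -88.30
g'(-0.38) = 3.65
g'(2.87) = -11.23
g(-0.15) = 0.79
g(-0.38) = 0.07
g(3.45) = -19.54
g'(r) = 1.91 - 4.58*r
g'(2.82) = -11.01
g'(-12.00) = 56.87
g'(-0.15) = 2.60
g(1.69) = -2.18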